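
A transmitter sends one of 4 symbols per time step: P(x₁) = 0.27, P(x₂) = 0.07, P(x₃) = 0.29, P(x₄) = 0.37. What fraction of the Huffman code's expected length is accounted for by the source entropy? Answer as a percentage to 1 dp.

92.8%

Entropy H = −Σ p log₂ p ≈ 1.8272 bits.
Huffman merges: 7/100+27/100→17/50; 29/100+17/50→63/100; 37/100+63/100→1. L = 197/100 ≈ 1.9700.
Efficiency = H/L = 1.8272/1.9700 = 92.8%.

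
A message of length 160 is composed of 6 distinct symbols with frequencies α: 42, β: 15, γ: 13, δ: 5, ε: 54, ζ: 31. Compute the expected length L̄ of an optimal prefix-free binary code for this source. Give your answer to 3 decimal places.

2.319 bits/symbol

Probabilities are the counts divided by 160.
Repeatedly combine the two least-probable nodes; the expected code length is the sum of the merged weights.
merge 1/32 + 13/160 → 9/80
merge 3/32 + 9/80 → 33/160
merge 31/160 + 33/160 → 2/5
merge 21/80 + 27/80 → 3/5
merge 2/5 + 3/5 → 1
L = 9/80 + 33/160 + 2/5 + 3/5 + 1 = 371/160 ≈ 2.319 bits/symbol.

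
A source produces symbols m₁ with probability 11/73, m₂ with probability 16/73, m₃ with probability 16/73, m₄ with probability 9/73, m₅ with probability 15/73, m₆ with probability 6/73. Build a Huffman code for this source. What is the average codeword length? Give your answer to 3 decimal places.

Repeatedly combine the two least-probable nodes; the expected code length is the sum of the merged weights.
merge 6/73 + 9/73 → 15/73
merge 11/73 + 15/73 → 26/73
merge 15/73 + 16/73 → 31/73
merge 16/73 + 26/73 → 42/73
merge 31/73 + 42/73 → 1
L = 15/73 + 26/73 + 31/73 + 42/73 + 1 = 187/73 ≈ 2.562 bits/symbol.

2.562 bits/symbol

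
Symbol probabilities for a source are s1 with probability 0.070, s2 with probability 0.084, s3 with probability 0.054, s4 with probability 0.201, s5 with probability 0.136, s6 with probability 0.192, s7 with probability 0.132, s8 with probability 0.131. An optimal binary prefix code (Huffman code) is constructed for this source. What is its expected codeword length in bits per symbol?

2.923 bits/symbol

Repeatedly combine the two least-probable nodes; the expected code length is the sum of the merged weights.
merge 27/500 + 7/100 → 31/250
merge 21/250 + 31/250 → 26/125
merge 131/1000 + 33/250 → 263/1000
merge 17/125 + 24/125 → 41/125
merge 201/1000 + 26/125 → 409/1000
merge 263/1000 + 41/125 → 591/1000
merge 409/1000 + 591/1000 → 1
L = 31/250 + 26/125 + 263/1000 + 41/125 + 409/1000 + 591/1000 + 1 = 2923/1000 = 2.923 bits/symbol.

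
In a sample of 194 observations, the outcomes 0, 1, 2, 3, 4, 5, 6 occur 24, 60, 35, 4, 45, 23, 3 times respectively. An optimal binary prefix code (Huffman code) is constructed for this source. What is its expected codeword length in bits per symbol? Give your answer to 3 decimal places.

2.469 bits/symbol

Probabilities are the counts divided by 194.
Repeatedly combine the two least-probable nodes; the expected code length is the sum of the merged weights.
merge 3/194 + 2/97 → 7/194
merge 7/194 + 23/194 → 15/97
merge 12/97 + 15/97 → 27/97
merge 35/194 + 45/194 → 40/97
merge 27/97 + 30/97 → 57/97
merge 40/97 + 57/97 → 1
L = 7/194 + 15/97 + 27/97 + 40/97 + 57/97 + 1 = 479/194 ≈ 2.469 bits/symbol.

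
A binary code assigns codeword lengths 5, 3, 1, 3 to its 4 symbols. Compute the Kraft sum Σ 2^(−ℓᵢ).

With common denominator 2^5 = 32: Σ 2^(−ℓᵢ) = 1/32 + 4/32 + 16/32 + 4/32 = 25/32 = 0.78125.

0.78125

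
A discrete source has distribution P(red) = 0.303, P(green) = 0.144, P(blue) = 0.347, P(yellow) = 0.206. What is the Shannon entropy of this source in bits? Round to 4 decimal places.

H = −Σ pᵢ log₂ pᵢ.
−0.303·log₂(0.303) = 0.5220
−0.144·log₂(0.144) = 0.4026
−0.347·log₂(0.347) = 0.5299
−0.206·log₂(0.206) = 0.4695
Sum ≈ 1.9240 → 1.9240 bits.

1.9240 bits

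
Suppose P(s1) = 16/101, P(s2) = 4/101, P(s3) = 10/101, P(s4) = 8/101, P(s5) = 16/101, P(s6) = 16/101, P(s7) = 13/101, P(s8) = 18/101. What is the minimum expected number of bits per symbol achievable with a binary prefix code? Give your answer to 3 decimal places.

2.941 bits/symbol

Repeatedly combine the two least-probable nodes; the expected code length is the sum of the merged weights.
merge 4/101 + 8/101 → 12/101
merge 10/101 + 12/101 → 22/101
merge 13/101 + 16/101 → 29/101
merge 16/101 + 16/101 → 32/101
merge 18/101 + 22/101 → 40/101
merge 29/101 + 32/101 → 61/101
merge 40/101 + 61/101 → 1
L = 12/101 + 22/101 + 29/101 + 32/101 + 40/101 + 61/101 + 1 = 297/101 ≈ 2.941 bits/symbol.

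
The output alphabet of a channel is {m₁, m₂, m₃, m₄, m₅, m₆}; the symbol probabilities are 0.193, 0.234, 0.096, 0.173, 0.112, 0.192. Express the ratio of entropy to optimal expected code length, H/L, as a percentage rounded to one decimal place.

Entropy H = −Σ p log₂ p ≈ 2.5217 bits.
Huffman merges: 12/125+14/125→26/125; 173/1000+24/125→73/200; 193/1000+26/125→401/1000; 117/500+73/200→599/1000; 401/1000+599/1000→1. L = 2573/1000 ≈ 2.5730.
Efficiency = H/L = 2.5217/2.5730 = 98.0%.

98.0%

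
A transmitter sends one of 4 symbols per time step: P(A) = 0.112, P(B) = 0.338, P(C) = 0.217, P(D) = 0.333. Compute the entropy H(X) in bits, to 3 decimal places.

H = −Σ pᵢ log₂ pᵢ.
−0.112·log₂(0.112) = 0.3537
−0.338·log₂(0.338) = 0.5289
−0.217·log₂(0.217) = 0.4783
−0.333·log₂(0.333) = 0.5283
Sum ≈ 1.8893 → 1.889 bits.

1.889 bits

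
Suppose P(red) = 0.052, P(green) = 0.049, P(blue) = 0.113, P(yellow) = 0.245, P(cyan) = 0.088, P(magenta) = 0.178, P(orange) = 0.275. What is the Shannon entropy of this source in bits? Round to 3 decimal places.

H = −Σ pᵢ log₂ pᵢ.
−0.052·log₂(0.052) = 0.2218
−0.049·log₂(0.049) = 0.2132
−0.113·log₂(0.113) = 0.3555
−0.245·log₂(0.245) = 0.4971
−0.088·log₂(0.088) = 0.3086
−0.178·log₂(0.178) = 0.4432
−0.275·log₂(0.275) = 0.5122
Sum ≈ 2.5516 → 2.552 bits.

2.552 bits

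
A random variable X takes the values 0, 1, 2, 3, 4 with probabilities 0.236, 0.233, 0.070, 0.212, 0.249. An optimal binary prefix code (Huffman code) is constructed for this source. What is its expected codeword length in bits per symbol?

Repeatedly combine the two least-probable nodes; the expected code length is the sum of the merged weights.
merge 7/100 + 53/250 → 141/500
merge 233/1000 + 59/250 → 469/1000
merge 249/1000 + 141/500 → 531/1000
merge 469/1000 + 531/1000 → 1
L = 141/500 + 469/1000 + 531/1000 + 1 = 1141/500 = 2.282 bits/symbol.

2.282 bits/symbol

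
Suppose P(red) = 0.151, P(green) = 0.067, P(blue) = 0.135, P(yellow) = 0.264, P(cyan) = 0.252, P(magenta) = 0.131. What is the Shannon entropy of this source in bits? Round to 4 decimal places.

2.4556 bits

H = −Σ pᵢ log₂ pᵢ.
−0.151·log₂(0.151) = 0.4118
−0.067·log₂(0.067) = 0.2613
−0.135·log₂(0.135) = 0.3900
−0.264·log₂(0.264) = 0.5072
−0.252·log₂(0.252) = 0.5011
−0.131·log₂(0.131) = 0.3841
Sum ≈ 2.4556 → 2.4556 bits.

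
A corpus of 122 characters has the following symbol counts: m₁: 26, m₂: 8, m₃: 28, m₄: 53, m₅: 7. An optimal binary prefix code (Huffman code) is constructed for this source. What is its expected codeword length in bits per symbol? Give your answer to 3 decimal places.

Probabilities are the counts divided by 122.
Repeatedly combine the two least-probable nodes; the expected code length is the sum of the merged weights.
merge 7/122 + 4/61 → 15/122
merge 15/122 + 13/61 → 41/122
merge 14/61 + 41/122 → 69/122
merge 53/122 + 69/122 → 1
L = 15/122 + 41/122 + 69/122 + 1 = 247/122 ≈ 2.025 bits/symbol.

2.025 bits/symbol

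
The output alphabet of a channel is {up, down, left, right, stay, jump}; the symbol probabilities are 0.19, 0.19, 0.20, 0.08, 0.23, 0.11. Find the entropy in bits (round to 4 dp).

2.5043 bits

H = −Σ pᵢ log₂ pᵢ.
−0.19·log₂(0.19) = 0.4552
−0.19·log₂(0.19) = 0.4552
−0.20·log₂(0.20) = 0.4644
−0.08·log₂(0.08) = 0.2915
−0.23·log₂(0.23) = 0.4877
−0.11·log₂(0.11) = 0.3503
Sum ≈ 2.5043 → 2.5043 bits.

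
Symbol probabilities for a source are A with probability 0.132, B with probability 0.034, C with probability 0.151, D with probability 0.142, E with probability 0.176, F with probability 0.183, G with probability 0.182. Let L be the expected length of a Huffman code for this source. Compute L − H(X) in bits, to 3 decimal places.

Entropy H = −Σ p log₂ p ≈ 2.7000 bits.
Huffman merges: 17/500+33/250→83/500; 71/500+151/1000→293/1000; 83/500+22/125→171/500; 91/500+183/1000→73/200; 293/1000+171/500→127/200; 73/200+127/200→1. L = 2801/1000 ≈ 2.8010.
L − H = 2.8010 − 2.7000 = 0.101 bits.

0.101 bits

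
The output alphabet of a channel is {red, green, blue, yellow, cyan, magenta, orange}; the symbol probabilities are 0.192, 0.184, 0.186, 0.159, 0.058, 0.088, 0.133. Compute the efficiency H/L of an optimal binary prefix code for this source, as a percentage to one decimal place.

Entropy H = −Σ p log₂ p ≈ 2.7136 bits.
Huffman merges: 29/500+11/125→73/500; 133/1000+73/500→279/1000; 159/1000+23/125→343/1000; 93/500+24/125→189/500; 279/1000+343/1000→311/500; 189/500+311/500→1. L = 346/125 ≈ 2.7680.
Efficiency = H/L = 2.7136/2.7680 = 98.0%.

98.0%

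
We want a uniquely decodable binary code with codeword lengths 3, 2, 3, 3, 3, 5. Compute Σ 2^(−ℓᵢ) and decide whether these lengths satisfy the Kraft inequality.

With common denominator 2^5 = 32: Σ 2^(−ℓᵢ) = 4/32 + 8/32 + 4/32 + 4/32 + 4/32 + 1/32 = 25/32 = 0.78125.
Kraft's inequality requires Σ ≤ 1; here Σ = 0.78125 ≤ 1, so such a prefix code exists.

0.78125; yes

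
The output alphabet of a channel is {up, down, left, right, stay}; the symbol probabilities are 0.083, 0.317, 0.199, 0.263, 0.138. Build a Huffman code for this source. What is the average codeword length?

Repeatedly combine the two least-probable nodes; the expected code length is the sum of the merged weights.
merge 83/1000 + 69/500 → 221/1000
merge 199/1000 + 221/1000 → 21/50
merge 263/1000 + 317/1000 → 29/50
merge 21/50 + 29/50 → 1
L = 221/1000 + 21/50 + 29/50 + 1 = 2221/1000 = 2.221 bits/symbol.

2.221 bits/symbol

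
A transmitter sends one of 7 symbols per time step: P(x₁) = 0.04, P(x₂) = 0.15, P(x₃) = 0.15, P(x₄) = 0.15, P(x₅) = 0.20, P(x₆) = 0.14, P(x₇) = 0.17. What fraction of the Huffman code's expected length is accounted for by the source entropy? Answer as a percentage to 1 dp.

96.9%

Entropy H = −Σ p log₂ p ≈ 2.7135 bits.
Huffman merges: 1/25+7/50→9/50; 3/20+3/20→3/10; 3/20+17/100→8/25; 9/50+1/5→19/50; 3/10+8/25→31/50; 19/50+31/50→1. L = 14/5 ≈ 2.8000.
Efficiency = H/L = 2.7135/2.8000 = 96.9%.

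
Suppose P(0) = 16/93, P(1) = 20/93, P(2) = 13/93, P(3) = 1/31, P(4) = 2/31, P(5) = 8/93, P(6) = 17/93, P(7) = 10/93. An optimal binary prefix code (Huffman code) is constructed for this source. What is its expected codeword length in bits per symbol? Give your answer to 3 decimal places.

Repeatedly combine the two least-probable nodes; the expected code length is the sum of the merged weights.
merge 1/31 + 2/31 → 3/31
merge 8/93 + 3/31 → 17/93
merge 10/93 + 13/93 → 23/93
merge 16/93 + 17/93 → 11/31
merge 17/93 + 20/93 → 37/93
merge 23/93 + 11/31 → 56/93
merge 37/93 + 56/93 → 1
L = 3/31 + 17/93 + 23/93 + 11/31 + 37/93 + 56/93 + 1 = 268/93 ≈ 2.882 bits/symbol.

2.882 bits/symbol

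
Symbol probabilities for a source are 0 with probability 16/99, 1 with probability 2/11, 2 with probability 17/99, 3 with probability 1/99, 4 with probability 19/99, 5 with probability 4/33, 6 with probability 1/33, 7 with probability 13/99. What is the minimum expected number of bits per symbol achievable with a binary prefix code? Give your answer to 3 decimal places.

Repeatedly combine the two least-probable nodes; the expected code length is the sum of the merged weights.
merge 1/99 + 1/33 → 4/99
merge 4/99 + 4/33 → 16/99
merge 13/99 + 16/99 → 29/99
merge 16/99 + 17/99 → 1/3
merge 2/11 + 19/99 → 37/99
merge 29/99 + 1/3 → 62/99
merge 37/99 + 62/99 → 1
L = 4/99 + 16/99 + 29/99 + 1/3 + 37/99 + 62/99 + 1 = 280/99 ≈ 2.828 bits/symbol.

2.828 bits/symbol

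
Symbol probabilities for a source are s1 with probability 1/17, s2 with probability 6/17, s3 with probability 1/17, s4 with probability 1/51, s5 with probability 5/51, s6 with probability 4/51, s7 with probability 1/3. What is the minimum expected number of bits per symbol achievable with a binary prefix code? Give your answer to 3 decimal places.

2.353 bits/symbol

Repeatedly combine the two least-probable nodes; the expected code length is the sum of the merged weights.
merge 1/51 + 1/17 → 4/51
merge 1/17 + 4/51 → 7/51
merge 4/51 + 5/51 → 3/17
merge 7/51 + 3/17 → 16/51
merge 16/51 + 1/3 → 11/17
merge 6/17 + 11/17 → 1
L = 4/51 + 7/51 + 3/17 + 16/51 + 11/17 + 1 = 40/17 ≈ 2.353 bits/symbol.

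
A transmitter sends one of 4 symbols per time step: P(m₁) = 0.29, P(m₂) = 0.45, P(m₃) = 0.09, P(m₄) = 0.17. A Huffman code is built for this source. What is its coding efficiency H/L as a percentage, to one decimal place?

98.5%

Entropy H = −Σ p log₂ p ≈ 1.7835 bits.
Huffman merges: 9/100+17/100→13/50; 13/50+29/100→11/20; 9/20+11/20→1. L = 181/100 ≈ 1.8100.
Efficiency = H/L = 1.7835/1.8100 = 98.5%.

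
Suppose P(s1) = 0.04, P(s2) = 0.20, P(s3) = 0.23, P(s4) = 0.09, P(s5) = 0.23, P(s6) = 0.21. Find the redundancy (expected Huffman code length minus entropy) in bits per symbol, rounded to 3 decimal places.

Entropy H = −Σ p log₂ p ≈ 2.4110 bits.
Huffman merges: 1/25+9/100→13/100; 13/100+1/5→33/100; 21/100+23/100→11/25; 23/100+33/100→14/25; 11/25+14/25→1. L = 123/50 ≈ 2.4600.
L − H = 2.4600 − 2.4110 = 0.049 bits.

0.049 bits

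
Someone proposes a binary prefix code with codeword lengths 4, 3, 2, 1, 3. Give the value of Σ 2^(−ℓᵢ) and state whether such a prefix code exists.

1.0625; no

With common denominator 2^4 = 16: Σ 2^(−ℓᵢ) = 1/16 + 2/16 + 4/16 + 8/16 + 2/16 = 17/16 = 1.0625.
Kraft's inequality requires Σ ≤ 1; here Σ = 1.0625 > 1, so no such prefix code exists.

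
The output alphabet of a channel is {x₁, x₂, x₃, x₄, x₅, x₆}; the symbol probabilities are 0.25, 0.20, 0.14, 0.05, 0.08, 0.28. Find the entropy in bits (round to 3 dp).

2.383 bits

H = −Σ pᵢ log₂ pᵢ.
−0.25·log₂(0.25) = 0.5000
−0.20·log₂(0.20) = 0.4644
−0.14·log₂(0.14) = 0.3971
−0.05·log₂(0.05) = 0.2161
−0.08·log₂(0.08) = 0.2915
−0.28·log₂(0.28) = 0.5142
Sum ≈ 2.3833 → 2.383 bits.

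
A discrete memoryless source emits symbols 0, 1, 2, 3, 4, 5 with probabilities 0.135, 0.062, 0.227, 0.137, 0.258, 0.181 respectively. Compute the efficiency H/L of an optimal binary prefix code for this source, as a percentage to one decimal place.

98.1%

Entropy H = −Σ p log₂ p ≈ 2.4678 bits.
Huffman merges: 31/500+27/200→197/1000; 137/1000+181/1000→159/500; 197/1000+227/1000→53/125; 129/500+159/500→72/125; 53/125+72/125→1. L = 503/200 ≈ 2.5150.
Efficiency = H/L = 2.4678/2.5150 = 98.1%.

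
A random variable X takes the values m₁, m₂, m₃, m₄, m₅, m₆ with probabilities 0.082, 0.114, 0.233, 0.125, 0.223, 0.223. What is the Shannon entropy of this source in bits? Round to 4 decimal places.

H = −Σ pᵢ log₂ pᵢ.
−0.082·log₂(0.082) = 0.2959
−0.114·log₂(0.114) = 0.3571
−0.233·log₂(0.233) = 0.4897
−0.125·log₂(0.125) = 0.3750
−0.223·log₂(0.223) = 0.4828
−0.223·log₂(0.223) = 0.4828
Sum ≈ 2.4832 → 2.4832 bits.

2.4832 bits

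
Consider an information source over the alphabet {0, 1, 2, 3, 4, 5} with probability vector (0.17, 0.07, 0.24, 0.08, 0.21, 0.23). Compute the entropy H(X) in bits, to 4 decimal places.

2.4493 bits

H = −Σ pᵢ log₂ pᵢ.
−0.17·log₂(0.17) = 0.4346
−0.07·log₂(0.07) = 0.2686
−0.24·log₂(0.24) = 0.4941
−0.08·log₂(0.08) = 0.2915
−0.21·log₂(0.21) = 0.4728
−0.23·log₂(0.23) = 0.4877
Sum ≈ 2.4493 → 2.4493 bits.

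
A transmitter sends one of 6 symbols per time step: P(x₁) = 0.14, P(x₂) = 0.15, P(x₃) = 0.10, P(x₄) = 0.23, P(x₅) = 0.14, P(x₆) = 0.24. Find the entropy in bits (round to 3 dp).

2.519 bits

H = −Σ pᵢ log₂ pᵢ.
−0.14·log₂(0.14) = 0.3971
−0.15·log₂(0.15) = 0.4105
−0.10·log₂(0.10) = 0.3322
−0.23·log₂(0.23) = 0.4877
−0.14·log₂(0.14) = 0.3971
−0.24·log₂(0.24) = 0.4941
Sum ≈ 2.5188 → 2.519 bits.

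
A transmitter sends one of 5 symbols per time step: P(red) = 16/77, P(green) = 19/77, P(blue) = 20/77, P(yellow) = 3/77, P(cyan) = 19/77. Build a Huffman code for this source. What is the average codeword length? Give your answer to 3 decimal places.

Repeatedly combine the two least-probable nodes; the expected code length is the sum of the merged weights.
merge 3/77 + 16/77 → 19/77
merge 19/77 + 19/77 → 38/77
merge 19/77 + 20/77 → 39/77
merge 38/77 + 39/77 → 1
L = 19/77 + 38/77 + 39/77 + 1 = 173/77 ≈ 2.247 bits/symbol.

2.247 bits/symbol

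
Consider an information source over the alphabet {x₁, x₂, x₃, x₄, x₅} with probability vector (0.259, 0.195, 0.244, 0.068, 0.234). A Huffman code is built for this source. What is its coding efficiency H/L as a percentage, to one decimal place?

Entropy H = −Σ p log₂ p ≈ 2.2153 bits.
Huffman merges: 17/250+39/200→263/1000; 117/500+61/250→239/500; 259/1000+263/1000→261/500; 239/500+261/500→1. L = 2263/1000 ≈ 2.2630.
Efficiency = H/L = 2.2153/2.2630 = 97.9%.

97.9%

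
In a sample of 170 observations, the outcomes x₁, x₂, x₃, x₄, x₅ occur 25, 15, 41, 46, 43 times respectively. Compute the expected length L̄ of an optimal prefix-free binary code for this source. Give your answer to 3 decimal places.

Probabilities are the counts divided by 170.
Repeatedly combine the two least-probable nodes; the expected code length is the sum of the merged weights.
merge 3/34 + 5/34 → 4/17
merge 4/17 + 41/170 → 81/170
merge 43/170 + 23/85 → 89/170
merge 81/170 + 89/170 → 1
L = 4/17 + 81/170 + 89/170 + 1 = 38/17 ≈ 2.235 bits/symbol.

2.235 bits/symbol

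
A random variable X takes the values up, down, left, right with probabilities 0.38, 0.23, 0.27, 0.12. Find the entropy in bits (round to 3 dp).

H = −Σ pᵢ log₂ pᵢ.
−0.38·log₂(0.38) = 0.5305
−0.23·log₂(0.23) = 0.4877
−0.27·log₂(0.27) = 0.5100
−0.12·log₂(0.12) = 0.3671
Sum ≈ 1.8952 → 1.895 bits.

1.895 bits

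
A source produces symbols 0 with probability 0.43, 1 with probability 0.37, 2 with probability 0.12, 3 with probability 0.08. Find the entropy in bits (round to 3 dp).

H = −Σ pᵢ log₂ pᵢ.
−0.43·log₂(0.43) = 0.5236
−0.37·log₂(0.37) = 0.5307
−0.12·log₂(0.12) = 0.3671
−0.08·log₂(0.08) = 0.2915
Sum ≈ 1.7129 → 1.713 bits.

1.713 bits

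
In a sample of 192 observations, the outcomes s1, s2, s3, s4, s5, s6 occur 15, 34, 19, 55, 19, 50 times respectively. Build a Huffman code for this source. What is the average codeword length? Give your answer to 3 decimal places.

Probabilities are the counts divided by 192.
Repeatedly combine the two least-probable nodes; the expected code length is the sum of the merged weights.
merge 5/64 + 19/192 → 17/96
merge 19/192 + 17/96 → 53/192
merge 17/96 + 25/96 → 7/16
merge 53/192 + 55/192 → 9/16
merge 7/16 + 9/16 → 1
L = 17/96 + 53/192 + 7/16 + 9/16 + 1 = 157/64 ≈ 2.453 bits/symbol.

2.453 bits/symbol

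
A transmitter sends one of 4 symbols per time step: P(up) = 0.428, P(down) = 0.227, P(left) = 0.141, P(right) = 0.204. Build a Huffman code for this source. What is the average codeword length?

1.917 bits/symbol

Repeatedly combine the two least-probable nodes; the expected code length is the sum of the merged weights.
merge 141/1000 + 51/250 → 69/200
merge 227/1000 + 69/200 → 143/250
merge 107/250 + 143/250 → 1
L = 69/200 + 143/250 + 1 = 1917/1000 = 1.917 bits/symbol.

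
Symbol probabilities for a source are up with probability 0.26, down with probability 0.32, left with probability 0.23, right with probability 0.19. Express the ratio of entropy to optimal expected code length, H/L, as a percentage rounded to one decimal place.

Entropy H = −Σ p log₂ p ≈ 1.9742 bits.
Huffman merges: 19/100+23/100→21/50; 13/50+8/25→29/50; 21/50+29/50→1. L = 2 ≈ 2.0000.
Efficiency = H/L = 1.9742/2.0000 = 98.7%.

98.7%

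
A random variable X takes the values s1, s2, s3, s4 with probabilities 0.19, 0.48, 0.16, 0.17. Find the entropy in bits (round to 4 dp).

H = −Σ pᵢ log₂ pᵢ.
−0.19·log₂(0.19) = 0.4552
−0.48·log₂(0.48) = 0.5083
−0.16·log₂(0.16) = 0.4230
−0.17·log₂(0.17) = 0.4346
Sum ≈ 1.8211 → 1.8211 bits.

1.8211 bits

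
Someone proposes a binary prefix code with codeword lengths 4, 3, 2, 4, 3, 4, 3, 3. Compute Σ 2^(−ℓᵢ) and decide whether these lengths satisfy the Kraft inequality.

With common denominator 2^4 = 16: Σ 2^(−ℓᵢ) = 1/16 + 2/16 + 4/16 + 1/16 + 2/16 + 1/16 + 2/16 + 2/16 = 15/16 = 0.9375.
Kraft's inequality requires Σ ≤ 1; here Σ = 0.9375 ≤ 1, so such a prefix code exists.

0.9375; yes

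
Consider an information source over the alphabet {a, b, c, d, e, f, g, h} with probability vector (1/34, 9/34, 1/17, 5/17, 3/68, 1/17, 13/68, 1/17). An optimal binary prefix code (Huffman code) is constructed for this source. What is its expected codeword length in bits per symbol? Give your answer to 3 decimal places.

Repeatedly combine the two least-probable nodes; the expected code length is the sum of the merged weights.
merge 1/34 + 3/68 → 5/68
merge 1/17 + 1/17 → 2/17
merge 1/17 + 5/68 → 9/68
merge 2/17 + 9/68 → 1/4
merge 13/68 + 1/4 → 15/34
merge 9/34 + 5/17 → 19/34
merge 15/34 + 19/34 → 1
L = 5/68 + 2/17 + 9/68 + 1/4 + 15/34 + 19/34 + 1 = 175/68 ≈ 2.574 bits/symbol.

2.574 bits/symbol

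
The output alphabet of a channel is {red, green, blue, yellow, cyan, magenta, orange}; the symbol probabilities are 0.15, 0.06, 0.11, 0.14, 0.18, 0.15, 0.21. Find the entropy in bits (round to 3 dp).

H = −Σ pᵢ log₂ pᵢ.
−0.15·log₂(0.15) = 0.4105
−0.06·log₂(0.06) = 0.2435
−0.11·log₂(0.11) = 0.3503
−0.14·log₂(0.14) = 0.3971
−0.18·log₂(0.18) = 0.4453
−0.15·log₂(0.15) = 0.4105
−0.21·log₂(0.21) = 0.4728
Sum ≈ 2.7302 → 2.730 bits.

2.730 bits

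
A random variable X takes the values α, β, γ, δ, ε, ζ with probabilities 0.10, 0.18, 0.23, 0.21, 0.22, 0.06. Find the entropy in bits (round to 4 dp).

H = −Σ pᵢ log₂ pᵢ.
−0.10·log₂(0.10) = 0.3322
−0.18·log₂(0.18) = 0.4453
−0.23·log₂(0.23) = 0.4877
−0.21·log₂(0.21) = 0.4728
−0.22·log₂(0.22) = 0.4806
−0.06·log₂(0.06) = 0.2435
Sum ≈ 2.4621 → 2.4621 bits.

2.4621 bits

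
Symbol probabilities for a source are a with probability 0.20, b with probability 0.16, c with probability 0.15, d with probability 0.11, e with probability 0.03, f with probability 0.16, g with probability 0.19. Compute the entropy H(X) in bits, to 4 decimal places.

2.6782 bits

H = −Σ pᵢ log₂ pᵢ.
−0.20·log₂(0.20) = 0.4644
−0.16·log₂(0.16) = 0.4230
−0.15·log₂(0.15) = 0.4105
−0.11·log₂(0.11) = 0.3503
−0.03·log₂(0.03) = 0.1518
−0.16·log₂(0.16) = 0.4230
−0.19·log₂(0.19) = 0.4552
Sum ≈ 2.6782 → 2.6782 bits.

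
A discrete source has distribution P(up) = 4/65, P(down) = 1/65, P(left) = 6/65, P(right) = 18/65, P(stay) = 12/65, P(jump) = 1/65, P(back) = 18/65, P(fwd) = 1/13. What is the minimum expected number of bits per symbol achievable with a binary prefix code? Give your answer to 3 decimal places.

2.554 bits/symbol

Repeatedly combine the two least-probable nodes; the expected code length is the sum of the merged weights.
merge 1/65 + 1/65 → 2/65
merge 2/65 + 4/65 → 6/65
merge 1/13 + 6/65 → 11/65
merge 6/65 + 11/65 → 17/65
merge 12/65 + 17/65 → 29/65
merge 18/65 + 18/65 → 36/65
merge 29/65 + 36/65 → 1
L = 2/65 + 6/65 + 11/65 + 17/65 + 29/65 + 36/65 + 1 = 166/65 ≈ 2.554 bits/symbol.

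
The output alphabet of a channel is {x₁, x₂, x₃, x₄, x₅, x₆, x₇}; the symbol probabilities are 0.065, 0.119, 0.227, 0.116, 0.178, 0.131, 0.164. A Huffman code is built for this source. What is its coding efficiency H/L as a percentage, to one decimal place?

Entropy H = −Σ p log₂ p ≈ 2.7230 bits.
Huffman merges: 13/200+29/250→181/1000; 119/1000+131/1000→1/4; 41/250+89/500→171/500; 181/1000+227/1000→51/125; 1/4+171/500→74/125; 51/125+74/125→1. L = 2773/1000 ≈ 2.7730.
Efficiency = H/L = 2.7230/2.7730 = 98.2%.

98.2%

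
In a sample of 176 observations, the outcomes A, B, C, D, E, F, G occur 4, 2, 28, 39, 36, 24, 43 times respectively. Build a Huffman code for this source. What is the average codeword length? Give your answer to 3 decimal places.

2.534 bits/symbol

Probabilities are the counts divided by 176.
Repeatedly combine the two least-probable nodes; the expected code length is the sum of the merged weights.
merge 1/88 + 1/44 → 3/88
merge 3/88 + 3/22 → 15/88
merge 7/44 + 15/88 → 29/88
merge 9/44 + 39/176 → 75/176
merge 43/176 + 29/88 → 101/176
merge 75/176 + 101/176 → 1
L = 3/88 + 15/88 + 29/88 + 75/176 + 101/176 + 1 = 223/88 ≈ 2.534 bits/symbol.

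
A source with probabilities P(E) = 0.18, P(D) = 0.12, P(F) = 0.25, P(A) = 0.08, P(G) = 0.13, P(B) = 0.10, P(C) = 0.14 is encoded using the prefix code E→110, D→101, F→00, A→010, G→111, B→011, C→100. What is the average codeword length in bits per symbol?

L̄ = Σ pᵢ·ℓᵢ = 0.18·3 + 0.12·3 + 0.25·2 + 0.08·3 + 0.13·3 + 0.10·3 + 0.14·3 = 2.75 bits/symbol.

2.75 bits/symbol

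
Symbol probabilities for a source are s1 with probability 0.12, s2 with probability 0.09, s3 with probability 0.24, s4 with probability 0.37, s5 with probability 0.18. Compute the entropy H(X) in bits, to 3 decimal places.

H = −Σ pᵢ log₂ pᵢ.
−0.12·log₂(0.12) = 0.3671
−0.09·log₂(0.09) = 0.3127
−0.24·log₂(0.24) = 0.4941
−0.37·log₂(0.37) = 0.5307
−0.18·log₂(0.18) = 0.4453
Sum ≈ 2.1499 → 2.150 bits.

2.150 bits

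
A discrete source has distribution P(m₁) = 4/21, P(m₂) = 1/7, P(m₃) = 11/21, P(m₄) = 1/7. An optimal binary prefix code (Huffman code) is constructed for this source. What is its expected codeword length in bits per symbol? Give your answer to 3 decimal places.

1.762 bits/symbol

Repeatedly combine the two least-probable nodes; the expected code length is the sum of the merged weights.
merge 1/7 + 1/7 → 2/7
merge 4/21 + 2/7 → 10/21
merge 10/21 + 11/21 → 1
L = 2/7 + 10/21 + 1 = 37/21 ≈ 1.762 bits/symbol.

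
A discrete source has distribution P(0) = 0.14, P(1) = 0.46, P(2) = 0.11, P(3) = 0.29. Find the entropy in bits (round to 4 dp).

H = −Σ pᵢ log₂ pᵢ.
−0.14·log₂(0.14) = 0.3971
−0.46·log₂(0.46) = 0.5153
−0.11·log₂(0.11) = 0.3503
−0.29·log₂(0.29) = 0.5179
Sum ≈ 1.7806 → 1.7806 bits.

1.7806 bits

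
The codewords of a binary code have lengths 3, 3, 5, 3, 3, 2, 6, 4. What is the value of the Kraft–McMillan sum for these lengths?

0.859375

With common denominator 2^6 = 64: Σ 2^(−ℓᵢ) = 8/64 + 8/64 + 2/64 + 8/64 + 8/64 + 16/64 + 1/64 + 4/64 = 55/64 = 0.859375.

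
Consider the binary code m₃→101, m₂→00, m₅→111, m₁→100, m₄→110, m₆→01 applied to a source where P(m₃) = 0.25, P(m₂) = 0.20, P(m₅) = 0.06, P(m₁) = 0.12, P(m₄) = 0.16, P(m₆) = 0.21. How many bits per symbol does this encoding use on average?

2.59 bits/symbol

L̄ = Σ pᵢ·ℓᵢ = 0.25·3 + 0.20·2 + 0.06·3 + 0.12·3 + 0.16·3 + 0.21·2 = 2.59 bits/symbol.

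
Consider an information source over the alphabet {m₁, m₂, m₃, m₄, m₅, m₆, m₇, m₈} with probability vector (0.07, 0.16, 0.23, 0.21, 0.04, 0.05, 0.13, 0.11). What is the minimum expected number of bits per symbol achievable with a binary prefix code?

Repeatedly combine the two least-probable nodes; the expected code length is the sum of the merged weights.
merge 1/25 + 1/20 → 9/100
merge 7/100 + 9/100 → 4/25
merge 11/100 + 13/100 → 6/25
merge 4/25 + 4/25 → 8/25
merge 21/100 + 23/100 → 11/25
merge 6/25 + 8/25 → 14/25
merge 11/25 + 14/25 → 1
L = 9/100 + 4/25 + 6/25 + 8/25 + 11/25 + 14/25 + 1 = 281/100 = 2.81 bits/symbol.

2.81 bits/symbol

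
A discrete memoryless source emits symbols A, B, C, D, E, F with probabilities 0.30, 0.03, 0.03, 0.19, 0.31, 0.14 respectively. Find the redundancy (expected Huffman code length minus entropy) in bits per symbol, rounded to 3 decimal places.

0.059 bits

Entropy H = −Σ p log₂ p ≈ 2.2008 bits.
Huffman merges: 3/100+3/100→3/50; 3/50+7/50→1/5; 19/100+1/5→39/100; 3/10+31/100→61/100; 39/100+61/100→1. L = 113/50 ≈ 2.2600.
L − H = 2.2600 − 2.2008 = 0.059 bits.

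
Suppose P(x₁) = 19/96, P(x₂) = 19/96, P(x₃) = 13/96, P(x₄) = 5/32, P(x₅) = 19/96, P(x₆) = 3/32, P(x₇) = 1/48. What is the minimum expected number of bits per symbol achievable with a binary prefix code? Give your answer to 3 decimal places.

2.719 bits/symbol

Repeatedly combine the two least-probable nodes; the expected code length is the sum of the merged weights.
merge 1/48 + 3/32 → 11/96
merge 11/96 + 13/96 → 1/4
merge 5/32 + 19/96 → 17/48
merge 19/96 + 19/96 → 19/48
merge 1/4 + 17/48 → 29/48
merge 19/48 + 29/48 → 1
L = 11/96 + 1/4 + 17/48 + 19/48 + 29/48 + 1 = 87/32 ≈ 2.719 bits/symbol.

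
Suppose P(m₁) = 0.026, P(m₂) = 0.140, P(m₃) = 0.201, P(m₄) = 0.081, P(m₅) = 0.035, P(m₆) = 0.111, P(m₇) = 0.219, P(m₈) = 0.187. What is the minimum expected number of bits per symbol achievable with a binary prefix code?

2.783 bits/symbol

Repeatedly combine the two least-probable nodes; the expected code length is the sum of the merged weights.
merge 13/500 + 7/200 → 61/1000
merge 61/1000 + 81/1000 → 71/500
merge 111/1000 + 7/50 → 251/1000
merge 71/500 + 187/1000 → 329/1000
merge 201/1000 + 219/1000 → 21/50
merge 251/1000 + 329/1000 → 29/50
merge 21/50 + 29/50 → 1
L = 61/1000 + 71/500 + 251/1000 + 329/1000 + 21/50 + 29/50 + 1 = 2783/1000 = 2.783 bits/symbol.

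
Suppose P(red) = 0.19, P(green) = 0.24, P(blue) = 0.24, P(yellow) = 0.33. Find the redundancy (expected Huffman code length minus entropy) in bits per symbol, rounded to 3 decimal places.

0.029 bits

Entropy H = −Σ p log₂ p ≈ 1.9713 bits.
Huffman merges: 19/100+6/25→43/100; 6/25+33/100→57/100; 43/100+57/100→1. L = 2 ≈ 2.0000.
L − H = 2.0000 − 1.9713 = 0.029 bits.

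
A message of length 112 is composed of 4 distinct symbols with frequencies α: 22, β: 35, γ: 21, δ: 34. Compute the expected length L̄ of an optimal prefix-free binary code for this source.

2 bits/symbol

Probabilities are the counts divided by 112.
Repeatedly combine the two least-probable nodes; the expected code length is the sum of the merged weights.
merge 3/16 + 11/56 → 43/112
merge 17/56 + 5/16 → 69/112
merge 43/112 + 69/112 → 1
L = 43/112 + 69/112 + 1 = 2 bits/symbol.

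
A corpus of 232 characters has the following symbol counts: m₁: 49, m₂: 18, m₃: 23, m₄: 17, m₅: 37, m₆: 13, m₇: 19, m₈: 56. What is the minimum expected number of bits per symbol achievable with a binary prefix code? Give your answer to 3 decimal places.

2.836 bits/symbol

Probabilities are the counts divided by 232.
Repeatedly combine the two least-probable nodes; the expected code length is the sum of the merged weights.
merge 13/232 + 17/232 → 15/116
merge 9/116 + 19/232 → 37/232
merge 23/232 + 15/116 → 53/232
merge 37/232 + 37/232 → 37/116
merge 49/232 + 53/232 → 51/116
merge 7/29 + 37/116 → 65/116
merge 51/116 + 65/116 → 1
L = 15/116 + 37/232 + 53/232 + 37/116 + 51/116 + 65/116 + 1 = 329/116 ≈ 2.836 bits/symbol.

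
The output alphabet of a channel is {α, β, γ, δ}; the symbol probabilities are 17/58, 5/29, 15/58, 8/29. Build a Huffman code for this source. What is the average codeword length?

2 bits/symbol

Repeatedly combine the two least-probable nodes; the expected code length is the sum of the merged weights.
merge 5/29 + 15/58 → 25/58
merge 8/29 + 17/58 → 33/58
merge 25/58 + 33/58 → 1
L = 25/58 + 33/58 + 1 = 2 bits/symbol.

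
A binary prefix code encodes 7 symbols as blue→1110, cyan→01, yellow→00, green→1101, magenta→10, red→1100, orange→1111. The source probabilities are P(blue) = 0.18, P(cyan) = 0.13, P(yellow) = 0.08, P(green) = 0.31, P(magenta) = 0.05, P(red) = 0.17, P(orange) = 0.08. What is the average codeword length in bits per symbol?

3.48 bits/symbol

L̄ = Σ pᵢ·ℓᵢ = 0.18·4 + 0.13·2 + 0.08·2 + 0.31·4 + 0.05·2 + 0.17·4 + 0.08·4 = 3.48 bits/symbol.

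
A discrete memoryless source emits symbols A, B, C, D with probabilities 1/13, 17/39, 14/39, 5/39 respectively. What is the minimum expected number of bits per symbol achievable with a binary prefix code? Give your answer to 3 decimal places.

Repeatedly combine the two least-probable nodes; the expected code length is the sum of the merged weights.
merge 1/13 + 5/39 → 8/39
merge 8/39 + 14/39 → 22/39
merge 17/39 + 22/39 → 1
L = 8/39 + 22/39 + 1 = 23/13 ≈ 1.769 bits/symbol.

1.769 bits/symbol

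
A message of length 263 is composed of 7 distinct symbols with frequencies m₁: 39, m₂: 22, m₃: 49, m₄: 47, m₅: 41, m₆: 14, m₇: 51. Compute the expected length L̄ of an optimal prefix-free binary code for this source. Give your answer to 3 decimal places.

2.757 bits/symbol

Probabilities are the counts divided by 263.
Repeatedly combine the two least-probable nodes; the expected code length is the sum of the merged weights.
merge 14/263 + 22/263 → 36/263
merge 36/263 + 39/263 → 75/263
merge 41/263 + 47/263 → 88/263
merge 49/263 + 51/263 → 100/263
merge 75/263 + 88/263 → 163/263
merge 100/263 + 163/263 → 1
L = 36/263 + 75/263 + 88/263 + 100/263 + 163/263 + 1 = 725/263 ≈ 2.757 bits/symbol.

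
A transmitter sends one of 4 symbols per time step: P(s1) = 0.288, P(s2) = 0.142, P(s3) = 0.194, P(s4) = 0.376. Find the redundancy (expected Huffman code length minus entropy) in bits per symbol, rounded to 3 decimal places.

Entropy H = −Σ p log₂ p ≈ 1.9067 bits.
Huffman merges: 71/500+97/500→42/125; 36/125+42/125→78/125; 47/125+78/125→1. L = 49/25 ≈ 1.9600.
L − H = 1.9600 − 1.9067 = 0.053 bits.

0.053 bits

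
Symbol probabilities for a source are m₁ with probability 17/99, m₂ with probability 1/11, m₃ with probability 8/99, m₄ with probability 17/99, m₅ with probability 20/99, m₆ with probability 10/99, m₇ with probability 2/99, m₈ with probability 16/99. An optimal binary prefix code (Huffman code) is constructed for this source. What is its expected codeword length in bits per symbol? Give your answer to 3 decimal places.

2.899 bits/symbol

Repeatedly combine the two least-probable nodes; the expected code length is the sum of the merged weights.
merge 2/99 + 8/99 → 10/99
merge 1/11 + 10/99 → 19/99
merge 10/99 + 16/99 → 26/99
merge 17/99 + 17/99 → 34/99
merge 19/99 + 20/99 → 13/33
merge 26/99 + 34/99 → 20/33
merge 13/33 + 20/33 → 1
L = 10/99 + 19/99 + 26/99 + 34/99 + 13/33 + 20/33 + 1 = 287/99 ≈ 2.899 bits/symbol.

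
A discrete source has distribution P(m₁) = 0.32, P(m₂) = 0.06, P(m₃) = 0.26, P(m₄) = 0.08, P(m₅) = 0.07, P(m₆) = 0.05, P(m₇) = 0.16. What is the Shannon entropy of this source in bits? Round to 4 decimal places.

H = −Σ pᵢ log₂ pᵢ.
−0.32·log₂(0.32) = 0.5260
−0.06·log₂(0.06) = 0.2435
−0.26·log₂(0.26) = 0.5053
−0.08·log₂(0.08) = 0.2915
−0.07·log₂(0.07) = 0.2686
−0.05·log₂(0.05) = 0.2161
−0.16·log₂(0.16) = 0.4230
Sum ≈ 2.4740 → 2.4740 bits.

2.4740 bits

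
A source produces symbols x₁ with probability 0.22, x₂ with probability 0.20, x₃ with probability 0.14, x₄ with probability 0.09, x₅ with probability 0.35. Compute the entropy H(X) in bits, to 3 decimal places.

2.185 bits

H = −Σ pᵢ log₂ pᵢ.
−0.22·log₂(0.22) = 0.4806
−0.20·log₂(0.20) = 0.4644
−0.14·log₂(0.14) = 0.3971
−0.09·log₂(0.09) = 0.3127
−0.35·log₂(0.35) = 0.5301
Sum ≈ 2.1848 → 2.185 bits.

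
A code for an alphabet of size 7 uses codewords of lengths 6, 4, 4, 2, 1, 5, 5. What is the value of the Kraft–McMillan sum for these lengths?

With common denominator 2^6 = 64: Σ 2^(−ℓᵢ) = 1/64 + 4/64 + 4/64 + 16/64 + 32/64 + 2/64 + 2/64 = 61/64 = 0.953125.

0.953125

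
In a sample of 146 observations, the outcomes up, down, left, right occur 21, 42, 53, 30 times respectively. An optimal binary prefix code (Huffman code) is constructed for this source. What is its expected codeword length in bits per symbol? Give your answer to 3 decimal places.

Probabilities are the counts divided by 146.
Repeatedly combine the two least-probable nodes; the expected code length is the sum of the merged weights.
merge 21/146 + 15/73 → 51/146
merge 21/73 + 51/146 → 93/146
merge 53/146 + 93/146 → 1
L = 51/146 + 93/146 + 1 = 145/73 ≈ 1.986 bits/symbol.

1.986 bits/symbol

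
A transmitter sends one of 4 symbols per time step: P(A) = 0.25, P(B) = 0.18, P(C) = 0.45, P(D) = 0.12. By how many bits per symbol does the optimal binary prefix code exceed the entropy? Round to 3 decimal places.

0.019 bits

Entropy H = −Σ p log₂ p ≈ 1.8308 bits.
Huffman merges: 3/25+9/50→3/10; 1/4+3/10→11/20; 9/20+11/20→1. L = 37/20 ≈ 1.8500.
L − H = 1.8500 − 1.8308 = 0.019 bits.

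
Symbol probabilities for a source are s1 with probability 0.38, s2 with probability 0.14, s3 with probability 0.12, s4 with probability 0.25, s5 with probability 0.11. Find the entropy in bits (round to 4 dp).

2.1449 bits

H = −Σ pᵢ log₂ pᵢ.
−0.38·log₂(0.38) = 0.5305
−0.14·log₂(0.14) = 0.3971
−0.12·log₂(0.12) = 0.3671
−0.25·log₂(0.25) = 0.5000
−0.11·log₂(0.11) = 0.3503
Sum ≈ 2.1449 → 2.1449 bits.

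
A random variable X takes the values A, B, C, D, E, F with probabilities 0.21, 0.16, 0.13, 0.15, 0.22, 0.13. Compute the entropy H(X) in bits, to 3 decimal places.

2.552 bits

H = −Σ pᵢ log₂ pᵢ.
−0.21·log₂(0.21) = 0.4728
−0.16·log₂(0.16) = 0.4230
−0.13·log₂(0.13) = 0.3826
−0.15·log₂(0.15) = 0.4105
−0.22·log₂(0.22) = 0.4806
−0.13·log₂(0.13) = 0.3826
Sum ≈ 2.5522 → 2.552 bits.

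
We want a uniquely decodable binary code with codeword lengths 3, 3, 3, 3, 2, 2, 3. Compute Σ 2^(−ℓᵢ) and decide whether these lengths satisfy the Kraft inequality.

With common denominator 2^3 = 8: Σ 2^(−ℓᵢ) = 1/8 + 1/8 + 1/8 + 1/8 + 2/8 + 2/8 + 1/8 = 9/8 = 1.125.
Kraft's inequality requires Σ ≤ 1; here Σ = 1.125 > 1, so no such prefix code exists.

1.125; no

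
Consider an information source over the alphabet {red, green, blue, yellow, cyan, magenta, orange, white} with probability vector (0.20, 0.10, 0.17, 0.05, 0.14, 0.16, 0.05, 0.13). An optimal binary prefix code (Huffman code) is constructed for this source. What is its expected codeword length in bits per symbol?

Repeatedly combine the two least-probable nodes; the expected code length is the sum of the merged weights.
merge 1/20 + 1/20 → 1/10
merge 1/10 + 1/10 → 1/5
merge 13/100 + 7/50 → 27/100
merge 4/25 + 17/100 → 33/100
merge 1/5 + 1/5 → 2/5
merge 27/100 + 33/100 → 3/5
merge 2/5 + 3/5 → 1
L = 1/10 + 1/5 + 27/100 + 33/100 + 2/5 + 3/5 + 1 = 29/10 = 2.9 bits/symbol.

2.9 bits/symbol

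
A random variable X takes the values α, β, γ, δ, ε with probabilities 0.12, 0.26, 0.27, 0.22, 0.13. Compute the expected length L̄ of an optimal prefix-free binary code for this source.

Repeatedly combine the two least-probable nodes; the expected code length is the sum of the merged weights.
merge 3/25 + 13/100 → 1/4
merge 11/50 + 1/4 → 47/100
merge 13/50 + 27/100 → 53/100
merge 47/100 + 53/100 → 1
L = 1/4 + 47/100 + 53/100 + 1 = 9/4 = 2.25 bits/symbol.

2.25 bits/symbol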